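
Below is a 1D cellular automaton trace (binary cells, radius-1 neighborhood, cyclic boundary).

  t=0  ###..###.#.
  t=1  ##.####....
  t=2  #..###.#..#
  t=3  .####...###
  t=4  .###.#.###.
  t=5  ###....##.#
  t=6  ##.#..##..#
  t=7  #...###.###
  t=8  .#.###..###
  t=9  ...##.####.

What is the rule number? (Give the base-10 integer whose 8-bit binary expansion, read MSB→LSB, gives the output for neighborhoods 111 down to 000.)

  ### -> #   bit 7 = 1  t=0,i=1
  ##. -> .   bit 6 = 0  t=0,i=2
  #.# -> .   bit 5 = 0  t=0,i=8
  #.. -> #   bit 4 = 1  t=0,i=3
  .## -> #   bit 3 = 1  t=0,i=0
  .#. -> .   bit 2 = 0  t=0,i=9
  ..# -> #   bit 1 = 1  t=0,i=4
  ... -> .   bit 0 = 0  t=1,i=8
  bits 10011010 = 154

154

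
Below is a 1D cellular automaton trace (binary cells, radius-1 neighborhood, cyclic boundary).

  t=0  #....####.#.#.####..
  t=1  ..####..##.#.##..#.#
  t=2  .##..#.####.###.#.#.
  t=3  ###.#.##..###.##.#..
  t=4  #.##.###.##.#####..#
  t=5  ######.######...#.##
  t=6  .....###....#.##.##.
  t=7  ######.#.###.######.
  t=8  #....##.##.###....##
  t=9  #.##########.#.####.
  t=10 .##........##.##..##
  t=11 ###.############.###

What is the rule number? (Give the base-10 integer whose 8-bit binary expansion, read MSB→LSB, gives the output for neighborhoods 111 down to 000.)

  nb ###: next=.  (t=0,i=6, bit7=0)
  nb ##.: next=#  (t=0,i=8, bit6=1)
  nb #.#: next=#  (t=0,i=9, bit5=1)
  nb #..: next=.  (t=0,i=1, bit4=0)
  nb .##: next=#  (t=0,i=5, bit3=1)
  nb .#.: next=.  (t=0,i=0, bit2=0)
  nb ..#: next=#  (t=0,i=4, bit1=1)
  nb ...: next=#  (t=0,i=2, bit0=1)
  bits 01101011 = 107

107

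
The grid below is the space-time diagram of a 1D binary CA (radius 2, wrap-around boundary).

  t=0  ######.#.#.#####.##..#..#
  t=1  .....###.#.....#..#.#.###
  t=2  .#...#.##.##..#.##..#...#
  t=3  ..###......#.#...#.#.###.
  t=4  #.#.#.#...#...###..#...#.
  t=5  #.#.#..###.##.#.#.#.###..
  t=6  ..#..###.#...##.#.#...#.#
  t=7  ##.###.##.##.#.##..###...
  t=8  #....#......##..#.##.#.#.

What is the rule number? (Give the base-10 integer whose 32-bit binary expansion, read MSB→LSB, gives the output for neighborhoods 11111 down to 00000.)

  ##### -> .   bit 31 = 0  t=0,i=1
  ####. -> .   bit 30 = 0  t=0,i=4
  ###.# -> #   bit 29 = 1  t=0,i=5
  ###.. -> #   bit 28 = 1  t=1,i=24
  ##.## -> .   bit 27 = 0  t=0,i=16
  ##.#. -> #   bit 26 = 1  t=0,i=6
  ##..# -> .   bit 25 = 0  t=0,i=19
  ##... -> .   bit 24 = 0  t=1,i=0
  #.### -> .   bit 23 = 0  t=0,i=11
  #.##. -> .   bit 22 = 0  t=0,i=17
  #.#.# -> #   bit 21 = 1  t=0,i=7
  #.#.. -> .   bit 20 = 0  t=1,i=9
  #..## -> #   bit 19 = 1  t=0,i=23
  #..#. -> #   bit 18 = 1  t=0,i=20
  #...# -> #   bit 17 = 1  t=2,i=3
  #.... -> #   bit 16 = 1  t=1,i=1
  .#### -> .   bit 15 = 0  t=0,i=0
  .###. -> .   bit 14 = 0  t=1,i=6
  .##.# -> .   bit 13 = 0  t=2,i=8
  .##.. -> #   bit 12 = 1  t=0,i=18
  .#.## -> .   bit 11 = 0  t=0,i=10
  .#.#. -> .   bit 10 = 0  t=0,i=8
  .#..# -> #   bit 9 = 1  t=0,i=22
  .#... -> #   bit 8 = 1  t=1,i=10
  ..### -> #   bit 7 = 1  t=0,i=24
  ..##. -> #   bit 6 = 1  t=6,i=13
  ..#.# -> .   bit 5 = 0  t=1,i=18
  ..#.. -> .   bit 4 = 0  t=0,i=21
  ...## -> .   bit 3 = 0  t=1,i=4
  ...#. -> #   bit 2 = 1  t=1,i=14
  ....# -> .   bit 1 = 0  t=1,i=3
  ..... -> .   bit 0 = 0  t=1,i=2
  bits 00110100001011110001001111000100 = 875500484

875500484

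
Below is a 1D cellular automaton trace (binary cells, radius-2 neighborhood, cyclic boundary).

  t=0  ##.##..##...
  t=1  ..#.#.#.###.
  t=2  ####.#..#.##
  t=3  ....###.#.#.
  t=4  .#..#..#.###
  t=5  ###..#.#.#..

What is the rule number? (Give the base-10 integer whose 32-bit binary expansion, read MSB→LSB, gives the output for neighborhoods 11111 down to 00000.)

  [31] ##### => .  t=2,i=0
  [30] ####. => .  t=2,i=2
  [29] ###.# => .  t=2,i=3
  [28] ###.. => #  t=1,i=10
  [27] ##.## => #  t=0,i=2
  [26] ##.#. => #  t=2,i=4
  [25] ##..# => .  t=0,i=5
  [24] ##... => #  t=0,i=9
  [23] #.### => #  t=1,i=8
  [22] #.##. => .  t=0,i=3
  [21] #.#.# => .  t=1,i=4
  [20] #.#.. => #  t=2,i=5
  [19] #..## => #  t=0,i=6
  [18] #..#. => .  t=2,i=7
  [17] #...# => #  t=0,i=10
  [16] #.... => .  t=3,i=0
  [15] .#### => .  t=2,i=11
  [14] .###. => .  t=1,i=9
  [13] .##.# => .  t=0,i=1
  [12] .##.. => #  t=0,i=4
  [11] .#.## => .  t=1,i=7
  [10] .#.#. => #  t=1,i=3
  [9] .#..# => #  t=2,i=6
  [8] .#... => #  t=3,i=11
  [7] ..### => #  t=3,i=4
  [6] ..##. => .  t=0,i=0
  [5] ..#.# => #  t=1,i=2
  [4] ..#.. => .  t=4,i=4
  [3] ...## => .  t=0,i=11
  [2] ...#. => #  t=1,i=1
  [1] ....# => .  t=3,i=2
  [0] ..... => #  t=3,i=1
  bits 00011101100110100001011110100101 = 496637861

496637861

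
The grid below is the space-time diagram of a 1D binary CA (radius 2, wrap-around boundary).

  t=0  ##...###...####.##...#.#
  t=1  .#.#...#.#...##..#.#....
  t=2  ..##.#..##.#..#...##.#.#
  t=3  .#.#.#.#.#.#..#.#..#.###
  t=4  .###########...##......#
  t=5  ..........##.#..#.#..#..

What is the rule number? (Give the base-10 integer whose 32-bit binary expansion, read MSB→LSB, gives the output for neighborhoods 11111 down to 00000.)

1882928146

  ##### -> .   bit 31 = 0  t=4,i=3
  ####. -> #   bit 30 = 1  t=0,i=13
  ###.# -> #   bit 29 = 1  t=0,i=14
  ###.. -> #   bit 28 = 1  t=0,i=1
  ##.## -> .   bit 27 = 0  t=0,i=15
  ##.#. -> .   bit 26 = 0  t=2,i=4
  ##..# -> .   bit 25 = 0  t=1,i=15
  ##... -> .   bit 24 = 0  t=0,i=2
  #.### -> .   bit 23 = 0  t=0,i=23
  #.##. -> .   bit 22 = 0  t=0,i=16
  #.#.# -> #   bit 21 = 1  t=2,i=21
  #.#.. -> #   bit 20 = 1  t=1,i=3
  #..## -> #   bit 19 = 1  t=2,i=1
  #..#. -> .   bit 18 = 0  t=1,i=16
  #...# -> #   bit 17 = 1  t=0,i=3
  #.... -> #   bit 16 = 1  t=1,i=21
  .#### -> .   bit 15 = 0  t=0,i=12
  .###. -> .   bit 14 = 0  t=0,i=0
  .##.# -> #   bit 13 = 1  t=2,i=3
  .##.. -> #   bit 12 = 1  t=0,i=17
  .#.## -> .   bit 11 = 0  t=0,i=22
  .#.#. -> #   bit 10 = 1  t=1,i=2
  .#..# -> .   bit 9 = 0  t=2,i=0
  .#... -> .   bit 8 = 0  t=1,i=4
  ..### -> .   bit 7 = 0  t=0,i=5
  ..##. -> .   bit 6 = 0  t=1,i=13
  ..#.# -> .   bit 5 = 0  t=0,i=21
  ..#.. -> #   bit 4 = 1  t=2,i=14
  ...## -> .   bit 3 = 0  t=0,i=4
  ...#. -> .   bit 2 = 0  t=0,i=20
  ....# -> #   bit 1 = 1  t=1,i=23
  ..... -> .   bit 0 = 0  t=1,i=22
  bits 01110000001110110011010000010010 = 1882928146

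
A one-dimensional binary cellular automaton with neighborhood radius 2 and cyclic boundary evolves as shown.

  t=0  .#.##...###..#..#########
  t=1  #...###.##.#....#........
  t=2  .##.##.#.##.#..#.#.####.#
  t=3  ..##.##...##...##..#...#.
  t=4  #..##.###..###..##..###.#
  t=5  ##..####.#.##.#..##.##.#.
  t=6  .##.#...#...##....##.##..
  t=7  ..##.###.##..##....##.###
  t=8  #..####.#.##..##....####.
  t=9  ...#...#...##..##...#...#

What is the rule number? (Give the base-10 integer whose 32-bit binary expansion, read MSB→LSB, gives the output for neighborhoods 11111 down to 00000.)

260208037

  ##### -> .   bit 31 = 0  t=0,i=18
  ####. -> .   bit 30 = 0  t=0,i=23
  ###.# -> .   bit 29 = 0  t=0,i=24
  ###.. -> .   bit 28 = 0  t=0,i=10
  ##.## -> #   bit 27 = 1  t=1,i=7
  ##.#. -> #   bit 26 = 1  t=0,i=0
  ##..# -> #   bit 25 = 1  t=0,i=11
  ##... -> #   bit 24 = 1  t=0,i=5
  #.### -> #   bit 23 = 1  t=2,i=19
  #.##. -> .   bit 22 = 0  t=0,i=3
  #.#.# -> .   bit 21 = 0  t=0,i=1
  #.#.. -> .   bit 20 = 0  t=1,i=11
  #..## -> .   bit 19 = 0  t=0,i=15
  #..#. -> .   bit 18 = 0  t=0,i=12
  #...# -> #   bit 17 = 1  t=0,i=6
  #.... -> .   bit 16 = 0  t=1,i=13
  .#### -> .   bit 15 = 0  t=0,i=17
  .###. -> #   bit 14 = 1  t=0,i=9
  .##.# -> #   bit 13 = 1  t=1,i=9
  .##.. -> #   bit 12 = 1  t=0,i=4
  .#.## -> .   bit 11 = 0  t=0,i=2
  .#.#. -> #   bit 10 = 1  t=2,i=16
  .#..# -> .   bit 9 = 0  t=0,i=14
  .#... -> #   bit 8 = 1  t=1,i=1
  ..### -> #   bit 7 = 1  t=0,i=8
  ..##. -> .   bit 6 = 0  t=3,i=2
  ..#.# -> #   bit 5 = 1  t=2,i=15
  ..#.. -> .   bit 4 = 0  t=0,i=13
  ...## -> .   bit 3 = 0  t=0,i=7
  ...#. -> #   bit 2 = 1  t=1,i=15
  ....# -> .   bit 1 = 0  t=1,i=14
  ..... -> #   bit 0 = 1  t=1,i=19
  bits 00001111100000100111010110100101 = 260208037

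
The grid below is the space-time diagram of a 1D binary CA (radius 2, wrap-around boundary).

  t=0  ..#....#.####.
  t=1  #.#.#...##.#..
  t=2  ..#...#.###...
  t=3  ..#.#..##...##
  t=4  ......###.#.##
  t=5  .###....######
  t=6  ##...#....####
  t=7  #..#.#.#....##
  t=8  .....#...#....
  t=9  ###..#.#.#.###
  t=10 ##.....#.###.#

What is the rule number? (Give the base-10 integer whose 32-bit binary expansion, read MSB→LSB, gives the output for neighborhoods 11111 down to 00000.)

  #####|#  b31=1 t=5,i=10
  ####.|#  b30=1 t=0,i=11
  ###.#|#  b29=1 t=4,i=8
  ###..|.  b28=0 t=0,i=12
  ##.##|#  b27=1 t=5,i=0
  ##.#.|#  b26=1 t=1,i=10
  ##..#|.  b25=0 t=3,i=0
  ##...|.  b24=0 t=0,i=13
  #.###|#  b23=1 t=0,i=9
  #.##.|#  b22=1 t=4,i=12
  #.#.#|#  b21=1 t=1,i=2
  #.#..|.  b20=0 t=1,i=4
  #..##|#  b19=1 t=3,i=6
  #..#.|.  b18=0 t=1,i=13
  #...#|#  b17=1 t=0,i=0
  #....|#  b16=1 t=0,i=4
  .####|.  b15=0 t=0,i=10
  .###.|.  b14=0 t=2,i=9
  .##.#|#  b13=1 t=1,i=9
  .##..|#  b12=1 t=3,i=8
  .#.##|#  b11=1 t=0,i=8
  .#.#.|.  b10=0 t=1,i=1
  .#..#|.  b9=0 t=1,i=12
  .#...|.  b8=0 t=0,i=3
  ..###|.  b7=0 t=4,i=6
  ..##.|#  b6=1 t=1,i=8
  ..#.#|.  b5=0 t=0,i=7
  ..#..|#  b4=1 t=0,i=2
  ...##|.  b3=0 t=1,i=7
  ...#.|.  b2=0 t=0,i=1
  ....#|.  b1=0 t=0,i=5
  .....|#  b0=1 t=2,i=13
  bits 11101100111010110011100001010001 = 3974838353

3974838353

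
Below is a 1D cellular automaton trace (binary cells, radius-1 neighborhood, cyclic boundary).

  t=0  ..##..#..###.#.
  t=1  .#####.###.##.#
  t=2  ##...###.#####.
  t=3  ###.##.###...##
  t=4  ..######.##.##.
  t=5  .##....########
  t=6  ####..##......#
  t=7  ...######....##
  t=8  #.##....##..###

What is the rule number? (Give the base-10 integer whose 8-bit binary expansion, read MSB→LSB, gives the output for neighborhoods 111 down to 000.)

  ###|.  b7=0 t=0,i=10
  ##.|#  b6=1 t=0,i=3
  #.#|#  b5=1 t=0,i=12
  #..|#  b4=1 t=0,i=4
  .##|#  b3=1 t=0,i=2
  .#.|.  b2=0 t=0,i=6
  ..#|#  b1=1 t=0,i=1
  ...|.  b0=0 t=0,i=0
  bits 01111010 = 122

122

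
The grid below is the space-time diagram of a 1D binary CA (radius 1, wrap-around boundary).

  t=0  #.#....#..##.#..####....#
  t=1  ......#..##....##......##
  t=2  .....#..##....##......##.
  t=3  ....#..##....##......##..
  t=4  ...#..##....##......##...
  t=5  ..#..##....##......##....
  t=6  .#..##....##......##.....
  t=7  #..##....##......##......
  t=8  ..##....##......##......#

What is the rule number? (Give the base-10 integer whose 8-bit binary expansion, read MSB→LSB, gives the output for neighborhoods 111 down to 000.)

  ###|.  b7=0 t=0,i=17
  ##.|.  b6=0 t=0,i=0
  #.#|.  b5=0 t=0,i=1
  #..|.  b4=0 t=0,i=3
  .##|#  b3=1 t=0,i=10
  .#.|.  b2=0 t=0,i=2
  ..#|#  b1=1 t=0,i=6
  ...|.  b0=0 t=0,i=4
  bits 00001010 = 10

10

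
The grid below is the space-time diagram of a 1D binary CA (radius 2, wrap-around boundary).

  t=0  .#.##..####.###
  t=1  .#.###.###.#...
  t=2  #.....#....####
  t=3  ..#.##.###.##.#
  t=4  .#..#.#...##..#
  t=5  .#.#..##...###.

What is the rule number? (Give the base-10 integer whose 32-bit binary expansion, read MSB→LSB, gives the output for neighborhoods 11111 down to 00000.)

  #####|.  b31=0 t=2,i=13
  ####.|#  b30=1 t=0,i=9
  ###.#|.  b29=0 t=0,i=10
  ###..|.  b28=0 t=2,i=0
  ##.##|#  b27=1 t=0,i=11
  ##.#.|.  b26=0 t=0,i=0
  ##..#|#  b25=1 t=0,i=5
  ##...|.  b24=0 t=2,i=1
  #.###|.  b23=0 t=0,i=12
  #.##.|#  b22=1 t=0,i=3
  #.#.#|#  b21=1 t=0,i=1
  #.#..|#  b20=1 t=1,i=11
  #..##|.  b19=0 t=0,i=6
  #..#.|#  b18=1 t=3,i=1
  #...#|.  b17=0 t=4,i=8
  #....|#  b16=1 t=1,i=13
  .####|#  b15=1 t=0,i=8
  .###.|.  b14=0 t=0,i=13
  .##.#|.  b13=0 t=3,i=5
  .##..|#  b12=1 t=0,i=4
  .#.##|.  b11=0 t=0,i=2
  .#.#.|.  b10=0 t=4,i=0
  .#..#|.  b9=0 t=3,i=0
  .#...|#  b8=1 t=1,i=12
  ..###|#  b7=1 t=0,i=7
  ..##.|.  b6=0 t=4,i=10
  ..#.#|.  b5=0 t=1,i=1
  ..#..|.  b4=0 t=2,i=6
  ...##|.  b3=0 t=2,i=10
  ...#.|#  b2=1 t=1,i=0
  ....#|#  b1=1 t=1,i=14
  .....|.  b0=0 t=2,i=3
  bits 01001010011101011001000110000110 = 1249218950

1249218950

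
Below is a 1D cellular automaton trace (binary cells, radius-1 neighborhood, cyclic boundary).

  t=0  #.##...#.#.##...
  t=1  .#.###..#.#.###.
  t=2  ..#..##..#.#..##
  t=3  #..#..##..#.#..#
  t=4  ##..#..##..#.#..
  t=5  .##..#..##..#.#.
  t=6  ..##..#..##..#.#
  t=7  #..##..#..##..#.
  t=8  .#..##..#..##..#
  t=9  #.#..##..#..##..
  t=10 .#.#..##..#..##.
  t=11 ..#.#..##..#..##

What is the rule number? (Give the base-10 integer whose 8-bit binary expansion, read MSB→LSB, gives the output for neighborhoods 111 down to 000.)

113

  ### -> .   bit 7 = 0  t=1,i=4
  ##. -> #   bit 6 = 1  t=0,i=3
  #.# -> #   bit 5 = 1  t=0,i=1
  #.. -> #   bit 4 = 1  t=0,i=4
  .## -> .   bit 3 = 0  t=0,i=2
  .#. -> .   bit 2 = 0  t=0,i=0
  ..# -> .   bit 1 = 0  t=0,i=6
  ... -> #   bit 0 = 1  t=0,i=5
  bits 01110001 = 113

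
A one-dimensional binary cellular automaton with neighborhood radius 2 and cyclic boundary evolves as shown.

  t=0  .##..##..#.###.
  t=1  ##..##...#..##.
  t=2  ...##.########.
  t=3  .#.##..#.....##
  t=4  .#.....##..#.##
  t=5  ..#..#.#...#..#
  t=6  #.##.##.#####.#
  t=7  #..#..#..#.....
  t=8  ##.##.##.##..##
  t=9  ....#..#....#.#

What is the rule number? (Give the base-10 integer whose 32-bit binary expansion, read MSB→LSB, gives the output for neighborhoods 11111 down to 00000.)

288024438

  #####|.  b31=0 t=2,i=8
  ####.|.  b30=0 t=2,i=12
  ###.#|.  b29=0 t=6,i=12
  ###..|#  b28=1 t=0,i=13
  ##.##|.  b27=0 t=1,i=14
  ##.#.|.  b26=0 t=3,i=0
  ##..#|.  b25=0 t=0,i=3
  ##...|#  b24=1 t=1,i=6
  #.###|.  b23=0 t=0,i=11
  #.##.|.  b22=0 t=1,i=0
  #.#.#|#  b21=1 t=3,i=1
  #.#..|.  b20=0 t=4,i=1
  #..##|#  b19=1 t=0,i=0
  #..#.|.  b18=0 t=0,i=8
  #...#|#  b17=1 t=1,i=7
  #....|.  b16=0 t=2,i=0
  .####|#  b15=1 t=2,i=7
  .###.|#  b14=1 t=0,i=12
  .##.#|#  b13=1 t=1,i=13
  .##..|.  b12=0 t=0,i=2
  .#.##|.  b11=0 t=0,i=10
  .#.#.|#  b10=1 t=5,i=6
  .#..#|#  b9=1 t=1,i=10
  .#...|#  b8=1 t=3,i=8
  ..###|.  b7=0 t=8,i=13
  ..##.|#  b6=1 t=0,i=1
  ..#.#|#  b5=1 t=0,i=9
  ..#..|#  b4=1 t=1,i=9
  ...##|.  b3=0 t=2,i=2
  ...#.|#  b2=1 t=1,i=8
  ....#|#  b1=1 t=2,i=1
  .....|.  b0=0 t=3,i=10
  bits 00010001001010101110011101110110 = 288024438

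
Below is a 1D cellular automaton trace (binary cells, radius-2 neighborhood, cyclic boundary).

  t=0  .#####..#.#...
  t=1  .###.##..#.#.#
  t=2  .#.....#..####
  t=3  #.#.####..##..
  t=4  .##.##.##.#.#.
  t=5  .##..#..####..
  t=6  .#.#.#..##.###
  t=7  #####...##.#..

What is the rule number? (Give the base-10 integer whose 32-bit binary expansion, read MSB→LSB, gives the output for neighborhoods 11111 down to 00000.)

  #####|#  b31=1 t=0,i=3
  ####.|.  b30=0 t=0,i=4
  ###.#|.  b29=0 t=1,i=3
  ###..|#  b28=1 t=0,i=5
  ##.##|.  b27=0 t=1,i=4
  ##.#.|#  b26=1 t=2,i=0
  ##..#|#  b25=1 t=0,i=6
  ##...|#  b24=1 t=5,i=12
  #.###|#  b23=1 t=1,i=1
  #.##.|.  b22=0 t=1,i=5
  #.#.#|#  b21=1 t=1,i=11
  #.#..|.  b20=0 t=0,i=10
  #..##|.  b19=0 t=2,i=9
  #..#.|.  b18=0 t=0,i=7
  #...#|#  b17=1 t=5,i=13
  #....|.  b16=0 t=0,i=12
  .####|#  b15=1 t=0,i=2
  .###.|.  b14=0 t=1,i=2
  .##.#|#  b13=1 t=4,i=2
  .##..|.  b12=0 t=1,i=6
  .#.##|.  b11=0 t=1,i=0
  .#.#.|#  b10=1 t=0,i=9
  .#..#|.  b9=0 t=2,i=8
  .#...|#  b8=1 t=0,i=11
  ..###|#  b7=1 t=0,i=1
  ..##.|#  b6=1 t=3,i=10
  ..#.#|.  b5=0 t=0,i=8
  ..#..|#  b4=1 t=2,i=7
  ...##|.  b3=0 t=0,i=0
  ...#.|#  b2=1 t=2,i=6
  ....#|#  b1=1 t=0,i=13
  .....|#  b0=1 t=2,i=4
  bits 10010111101000101010010111010111 = 2544018903

2544018903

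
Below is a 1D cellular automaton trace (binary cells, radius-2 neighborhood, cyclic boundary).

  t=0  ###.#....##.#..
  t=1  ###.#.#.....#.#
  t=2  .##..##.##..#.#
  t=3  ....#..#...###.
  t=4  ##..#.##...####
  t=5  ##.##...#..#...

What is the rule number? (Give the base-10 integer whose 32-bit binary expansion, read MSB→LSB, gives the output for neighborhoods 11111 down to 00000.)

2040349873

  #####|.  b31=0 t=4,i=13
  ####.|#  b30=1 t=1,i=1
  ###.#|#  b29=1 t=0,i=2
  ###..|#  b28=1 t=3,i=13
  ##.##|#  b27=1 t=2,i=7
  ##.#.|.  b26=0 t=0,i=3
  ##..#|.  b25=0 t=2,i=3
  ##...|#  b24=1 t=3,i=14
  #.###|#  b23=1 t=1,i=14
  #.##.|.  b22=0 t=2,i=1
  #.#.#|.  b21=0 t=1,i=4
  #.#..|#  b20=1 t=0,i=4
  #..##|#  b19=1 t=0,i=14
  #..#.|#  b18=1 t=2,i=11
  #...#|.  b17=0 t=3,i=9
  #....|#  b16=1 t=0,i=6
  .####|.  b15=0 t=1,i=0
  .###.|#  b14=1 t=0,i=1
  .##.#|.  b13=0 t=0,i=10
  .##..|.  b12=0 t=2,i=2
  .#.##|.  b11=0 t=1,i=13
  .#.#.|#  b10=1 t=1,i=5
  .#..#|.  b9=0 t=0,i=13
  .#...|.  b8=0 t=0,i=5
  ..###|#  b7=1 t=0,i=0
  ..##.|.  b6=0 t=0,i=9
  ..#.#|#  b5=1 t=1,i=12
  ..#..|#  b4=1 t=3,i=4
  ...##|.  b3=0 t=0,i=8
  ...#.|.  b2=0 t=1,i=11
  ....#|.  b1=0 t=0,i=7
  .....|#  b0=1 t=1,i=9
  bits 01111001100111010100010010110001 = 2040349873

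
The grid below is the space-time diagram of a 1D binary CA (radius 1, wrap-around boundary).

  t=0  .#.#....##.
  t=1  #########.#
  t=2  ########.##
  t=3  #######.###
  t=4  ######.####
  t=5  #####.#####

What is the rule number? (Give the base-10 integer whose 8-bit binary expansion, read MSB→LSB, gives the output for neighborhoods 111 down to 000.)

  ###|#  b7=1 t=1,i=0
  ##.|.  b6=0 t=0,i=9
  #.#|#  b5=1 t=0,i=2
  #..|#  b4=1 t=0,i=4
  .##|#  b3=1 t=0,i=8
  .#.|#  b2=1 t=0,i=1
  ..#|#  b1=1 t=0,i=0
  ...|#  b0=1 t=0,i=5
  bits 10111111 = 191

191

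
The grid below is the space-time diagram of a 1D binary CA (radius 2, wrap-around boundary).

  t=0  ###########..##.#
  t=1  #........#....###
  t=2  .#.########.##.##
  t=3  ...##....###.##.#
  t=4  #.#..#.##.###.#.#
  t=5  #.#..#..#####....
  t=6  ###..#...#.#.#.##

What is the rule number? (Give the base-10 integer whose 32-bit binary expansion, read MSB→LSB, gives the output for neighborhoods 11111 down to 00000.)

1771103551

  ##### -> .   bit 31 = 0  t=0,i=1
  ####. -> #   bit 30 = 1  t=0,i=9
  ###.# -> #   bit 29 = 1  t=2,i=10
  ###.. -> .   bit 28 = 0  t=0,i=10
  ##.## -> #   bit 27 = 1  t=0,i=15
  ##.#. -> .   bit 26 = 0  t=2,i=0
  ##..# -> .   bit 25 = 0  t=0,i=11
  ##... -> #   bit 24 = 1  t=1,i=1
  #.### -> #   bit 23 = 1  t=0,i=16
  #.##. -> .   bit 22 = 0  t=2,i=12
  #.#.# -> .   bit 21 = 0  t=2,i=1
  #.#.. -> #   bit 20 = 1  t=3,i=16
  #..## -> .   bit 19 = 0  t=0,i=12
  #..#. -> .   bit 18 = 0  t=4,i=4
  #...# -> .   bit 17 = 0  t=3,i=1
  #.... -> .   bit 16 = 0  t=1,i=2
  .#### -> #   bit 15 = 1  t=0,i=0
  .###. -> #   bit 14 = 1  t=3,i=10
  .##.# -> #   bit 13 = 1  t=0,i=14
  .##.. -> .   bit 12 = 0  t=3,i=4
  .#.## -> .   bit 11 = 0  t=2,i=2
  .#.#. -> #   bit 10 = 1  t=5,i=1
  .#..# -> .   bit 9 = 0  t=4,i=3
  .#... -> #   bit 8 = 1  t=1,i=10
  ..### -> .   bit 7 = 0  t=1,i=14
  ..##. -> .   bit 6 = 0  t=0,i=13
  ..#.# -> #   bit 5 = 1  t=4,i=5
  ..#.. -> #   bit 4 = 1  t=1,i=9
  ...## -> #   bit 3 = 1  t=1,i=13
  ...#. -> #   bit 2 = 1  t=1,i=8
  ....# -> #   bit 1 = 1  t=1,i=7
  ..... -> #   bit 0 = 1  t=1,i=3
  bits 01101001100100001110010100111111 = 1771103551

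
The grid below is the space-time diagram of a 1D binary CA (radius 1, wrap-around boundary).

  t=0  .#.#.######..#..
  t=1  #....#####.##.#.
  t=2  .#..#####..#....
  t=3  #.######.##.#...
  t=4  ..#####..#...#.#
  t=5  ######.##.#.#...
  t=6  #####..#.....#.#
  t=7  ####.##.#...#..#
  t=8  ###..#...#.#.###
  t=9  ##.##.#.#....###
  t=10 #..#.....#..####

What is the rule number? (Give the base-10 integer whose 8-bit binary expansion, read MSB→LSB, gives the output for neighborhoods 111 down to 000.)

154

  ###|#  b7=1 t=0,i=6
  ##.|.  b6=0 t=0,i=10
  #.#|.  b5=0 t=0,i=2
  #..|#  b4=1 t=0,i=11
  .##|#  b3=1 t=0,i=5
  .#.|.  b2=0 t=0,i=1
  ..#|#  b1=1 t=0,i=0
  ...|.  b0=0 t=0,i=15
  bits 10011010 = 154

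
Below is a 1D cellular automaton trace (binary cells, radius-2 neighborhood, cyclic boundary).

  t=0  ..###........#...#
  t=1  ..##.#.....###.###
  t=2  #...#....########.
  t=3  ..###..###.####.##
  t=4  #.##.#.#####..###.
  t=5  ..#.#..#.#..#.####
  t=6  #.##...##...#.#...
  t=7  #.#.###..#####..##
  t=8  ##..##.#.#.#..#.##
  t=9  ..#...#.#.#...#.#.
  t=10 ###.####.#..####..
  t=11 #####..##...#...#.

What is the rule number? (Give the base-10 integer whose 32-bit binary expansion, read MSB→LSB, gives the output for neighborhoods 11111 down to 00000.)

  nb #####: next=#  (t=2,i=11, bit31=1)
  nb ####.: next=.  (t=2,i=15, bit30=0)
  nb ###.#: next=#  (t=1,i=13, bit29=1)
  nb ###..: next=.  (t=0,i=4, bit28=0)
  nb ##.##: next=#  (t=1,i=14, bit27=1)
  nb ##.#.: next=#  (t=1,i=4, bit26=1)
  nb ##..#: next=#  (t=1,i=0, bit25=1)
  nb ##...: next=#  (t=0,i=5, bit24=1)
  nb #.###: next=#  (t=1,i=15, bit23=1)
  nb #.##.: next=#  (t=3,i=16, bit22=1)
  nb #.#.#: next=.  (t=4,i=0, bit21=0)
  nb #.#..: next=.  (t=1,i=5, bit20=0)
  nb #..##: next=.  (t=0,i=1, bit19=0)
  nb #..#.: next=.  (t=5,i=1, bit18=0)
  nb #...#: next=#  (t=0,i=15, bit17=1)
  nb #....: next=.  (t=0,i=6, bit16=0)
  nb .####: next=.  (t=2,i=10, bit15=0)
  nb .###.: next=#  (t=0,i=3, bit14=1)
  nb .##.#: next=.  (t=1,i=3, bit13=0)
  nb .##..: next=.  (t=3,i=17, bit12=0)
  nb .#.##: next=.  (t=4,i=1, bit11=0)
  nb .#.#.: next=#  (t=5,i=3, bit10=1)
  nb .#..#: next=.  (t=0,i=0, bit9=0)
  nb .#...: next=.  (t=0,i=14, bit8=0)
  nb ..###: next=#  (t=0,i=2, bit7=1)
  nb ..##.: next=.  (t=1,i=2, bit6=0)
  nb ..#.#: next=#  (t=5,i=2, bit5=1)
  nb ..#..: next=#  (t=0,i=13, bit4=1)
  nb ...##: next=#  (t=1,i=10, bit3=1)
  nb ...#.: next=#  (t=0,i=12, bit2=1)
  nb ....#: next=#  (t=0,i=11, bit1=1)
  nb .....: next=.  (t=0,i=7, bit0=0)
  bits 10101111110000100100010010111110 = 2948744382

2948744382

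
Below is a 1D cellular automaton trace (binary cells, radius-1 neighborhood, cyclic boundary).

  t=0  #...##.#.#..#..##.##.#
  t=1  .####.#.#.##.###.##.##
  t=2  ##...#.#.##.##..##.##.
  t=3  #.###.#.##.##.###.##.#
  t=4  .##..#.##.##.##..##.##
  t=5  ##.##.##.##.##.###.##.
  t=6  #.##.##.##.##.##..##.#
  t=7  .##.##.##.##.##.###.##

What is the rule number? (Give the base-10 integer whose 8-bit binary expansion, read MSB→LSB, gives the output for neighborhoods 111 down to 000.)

59

  [7] ### => .  t=1,i=2
  [6] ##. => .  t=0,i=0
  [5] #.# => #  t=0,i=6
  [4] #.. => #  t=0,i=1
  [3] .## => #  t=0,i=4
  [2] .#. => .  t=0,i=7
  [1] ..# => #  t=0,i=3
  [0] ... => #  t=0,i=2
  bits 00111011 = 59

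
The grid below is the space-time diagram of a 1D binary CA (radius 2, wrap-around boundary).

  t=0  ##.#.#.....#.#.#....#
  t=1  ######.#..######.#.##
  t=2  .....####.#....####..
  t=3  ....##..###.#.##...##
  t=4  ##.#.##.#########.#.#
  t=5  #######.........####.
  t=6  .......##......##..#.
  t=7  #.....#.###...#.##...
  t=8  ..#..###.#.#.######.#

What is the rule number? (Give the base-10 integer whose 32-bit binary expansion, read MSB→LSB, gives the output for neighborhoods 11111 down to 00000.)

  ##### -> .   bit 31 = 0  t=1,i=0
  ####. -> .   bit 30 = 0  t=1,i=4
  ###.# -> #   bit 29 = 1  t=0,i=1
  ###.. -> .   bit 28 = 0  t=2,i=18
  ##.## -> .   bit 27 = 0  t=4,i=7
  ##.#. -> #   bit 26 = 1  t=0,i=2
  ##..# -> #   bit 25 = 1  t=3,i=6
  ##... -> #   bit 24 = 1  t=2,i=19
  #.### -> .   bit 23 = 0  t=1,i=19
  #.##. -> #   bit 22 = 1  t=3,i=14
  #.#.# -> #   bit 21 = 1  t=0,i=3
  #.#.. -> #   bit 20 = 1  t=0,i=5
  #..## -> .   bit 19 = 0  t=1,i=9
  #..#. -> .   bit 18 = 0  t=6,i=18
  #...# -> .   bit 17 = 0  t=3,i=17
  #.... -> #   bit 16 = 1  t=0,i=7
  .#### -> .   bit 15 = 0  t=1,i=11
  .###. -> #   bit 14 = 1  t=0,i=0
  .##.# -> #   bit 13 = 1  t=4,i=6
  .##.. -> #   bit 12 = 1  t=3,i=5
  .#.## -> #   bit 11 = 1  t=1,i=18
  .#.#. -> #   bit 10 = 1  t=0,i=4
  .#..# -> #   bit 9 = 1  t=1,i=8
  .#... -> .   bit 8 = 0  t=0,i=6
  ..### -> #   bit 7 = 1  t=0,i=20
  ..##. -> .   bit 6 = 0  t=3,i=4
  ..#.# -> #   bit 5 = 1  t=0,i=11
  ..#.. -> .   bit 4 = 0  t=6,i=19
  ...## -> #   bit 3 = 1  t=0,i=19
  ...#. -> #   bit 2 = 1  t=0,i=10
  ....# -> .   bit 1 = 0  t=0,i=9
  ..... -> .   bit 0 = 0  t=0,i=8
  bits 00100111011100010111111010101100 = 661749420

661749420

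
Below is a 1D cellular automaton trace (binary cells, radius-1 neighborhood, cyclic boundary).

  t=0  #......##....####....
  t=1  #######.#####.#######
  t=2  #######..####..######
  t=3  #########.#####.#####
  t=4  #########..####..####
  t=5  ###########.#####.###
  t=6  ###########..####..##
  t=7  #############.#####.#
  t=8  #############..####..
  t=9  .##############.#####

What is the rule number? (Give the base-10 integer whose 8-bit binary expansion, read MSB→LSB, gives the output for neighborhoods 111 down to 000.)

  [7] ### => #  t=0,i=14
  [6] ##. => #  t=0,i=8
  [5] #.# => .  t=1,i=7
  [4] #.. => #  t=0,i=1
  [3] .## => .  t=0,i=7
  [2] .#. => #  t=0,i=0
  [1] ..# => #  t=0,i=6
  [0] ... => #  t=0,i=2
  bits 11010111 = 215

215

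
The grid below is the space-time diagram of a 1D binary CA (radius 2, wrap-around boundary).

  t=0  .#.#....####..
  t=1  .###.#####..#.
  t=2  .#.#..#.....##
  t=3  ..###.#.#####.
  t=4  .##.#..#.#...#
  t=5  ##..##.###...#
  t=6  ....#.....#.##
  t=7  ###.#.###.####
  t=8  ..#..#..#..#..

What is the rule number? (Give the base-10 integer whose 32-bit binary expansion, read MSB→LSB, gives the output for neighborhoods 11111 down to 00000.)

558997243

  nb #####: next=.  (t=1,i=7, bit31=0)
  nb ####.: next=.  (t=0,i=10, bit30=0)
  nb ###.#: next=#  (t=1,i=3, bit29=1)
  nb ###..: next=.  (t=0,i=11, bit28=0)
  nb ##.##: next=.  (t=1,i=4, bit27=0)
  nb ##.#.: next=.  (t=2,i=0, bit26=0)
  nb ##..#: next=.  (t=1,i=10, bit25=0)
  nb ##...: next=#  (t=0,i=12, bit24=1)
  nb #.###: next=.  (t=1,i=5, bit23=0)
  nb #.##.: next=#  (t=4,i=1, bit22=1)
  nb #.#.#: next=.  (t=2,i=1, bit21=0)
  nb #.#..: next=#  (t=0,i=3, bit20=1)
  nb #..##: next=.  (t=1,i=0, bit19=0)
  nb #..#.: next=.  (t=1,i=11, bit18=0)
  nb #...#: next=.  (t=0,i=13, bit17=0)
  nb #....: next=#  (t=0,i=5, bit16=1)
  nb .####: next=#  (t=0,i=9, bit15=1)
  nb .###.: next=.  (t=1,i=2, bit14=0)
  nb .##.#: next=.  (t=2,i=13, bit13=0)
  nb .##..: next=#  (t=6,i=13, bit12=1)
  nb .#.##: next=#  (t=3,i=7, bit11=1)
  nb .#.#.: next=#  (t=0,i=2, bit10=1)
  nb .#..#: next=#  (t=1,i=13, bit9=1)
  nb .#...: next=.  (t=0,i=4, bit8=0)
  nb ..###: next=#  (t=0,i=8, bit7=1)
  nb ..##.: next=#  (t=2,i=12, bit6=1)
  nb ..#.#: next=#  (t=0,i=1, bit5=1)
  nb ..#..: next=#  (t=1,i=12, bit4=1)
  nb ...##: next=#  (t=0,i=7, bit3=1)
  nb ...#.: next=.  (t=0,i=0, bit2=0)
  nb ....#: next=#  (t=0,i=6, bit1=1)
  nb .....: next=#  (t=2,i=9, bit0=1)
  bits 00100001010100011001111011111011 = 558997243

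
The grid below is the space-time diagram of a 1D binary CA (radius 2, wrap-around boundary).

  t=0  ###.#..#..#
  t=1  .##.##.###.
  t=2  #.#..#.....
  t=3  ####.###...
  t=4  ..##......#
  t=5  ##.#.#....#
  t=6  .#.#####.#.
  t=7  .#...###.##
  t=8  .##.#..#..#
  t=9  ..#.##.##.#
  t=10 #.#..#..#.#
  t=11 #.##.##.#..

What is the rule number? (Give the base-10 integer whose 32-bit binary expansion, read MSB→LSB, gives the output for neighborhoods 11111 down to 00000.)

  ##### -> #   bit 31 = 1  t=6,i=5
  ####. -> #   bit 30 = 1  t=0,i=1
  ###.# -> #   bit 29 = 1  t=0,i=2
  ###.. -> .   bit 28 = 0  t=1,i=9
  ##.## -> .   bit 27 = 0  t=1,i=3
  ##.#. -> .   bit 26 = 0  t=0,i=3
  ##..# -> .   bit 25 = 0  t=1,i=10
  ##... -> .   bit 24 = 0  t=3,i=8
  #.### -> .   bit 23 = 0  t=1,i=7
  #.##. -> .   bit 22 = 0  t=1,i=4
  #.#.# -> #   bit 21 = 1  t=5,i=3
  #.#.. -> #   bit 20 = 1  t=0,i=4
  #..## -> #   bit 19 = 1  t=0,i=9
  #..#. -> .   bit 18 = 0  t=0,i=6
  #...# -> .   bit 17 = 0  t=3,i=9
  #.... -> #   bit 16 = 1  t=2,i=7
  .#### -> .   bit 15 = 0  t=0,i=0
  .###. -> .   bit 14 = 0  t=1,i=8
  .##.# -> #   bit 13 = 1  t=1,i=2
  .##.. -> #   bit 12 = 1  t=4,i=3
  .#.## -> .   bit 11 = 0  t=6,i=2
  .#.#. -> #   bit 10 = 1  t=2,i=1
  .#..# -> #   bit 9 = 1  t=0,i=5
  .#... -> #   bit 8 = 1  t=2,i=6
  ..### -> .   bit 7 = 0  t=0,i=10
  ..##. -> .   bit 6 = 0  t=1,i=1
  ..#.# -> #   bit 5 = 1  t=2,i=0
  ..#.. -> #   bit 4 = 1  t=0,i=7
  ...## -> #   bit 3 = 1  t=3,i=10
  ...#. -> .   bit 2 = 0  t=2,i=10
  ....# -> .   bit 1 = 0  t=2,i=9
  ..... -> .   bit 0 = 0  t=2,i=8
  bits 11100000001110010011011100111000 = 3761846072

3761846072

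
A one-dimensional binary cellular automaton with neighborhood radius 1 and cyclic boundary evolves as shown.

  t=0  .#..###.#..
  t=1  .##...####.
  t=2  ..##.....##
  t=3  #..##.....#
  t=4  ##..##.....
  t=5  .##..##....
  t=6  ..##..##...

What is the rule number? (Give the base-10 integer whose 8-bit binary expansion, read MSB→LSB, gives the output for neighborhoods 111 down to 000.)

  ###|.  b7=0 t=0,i=5
  ##.|#  b6=1 t=0,i=6
  #.#|#  b5=1 t=0,i=7
  #..|#  b4=1 t=0,i=2
  .##|.  b3=0 t=0,i=4
  .#.|#  b2=1 t=0,i=1
  ..#|.  b1=0 t=0,i=0
  ...|.  b0=0 t=0,i=10
  bits 01110100 = 116

116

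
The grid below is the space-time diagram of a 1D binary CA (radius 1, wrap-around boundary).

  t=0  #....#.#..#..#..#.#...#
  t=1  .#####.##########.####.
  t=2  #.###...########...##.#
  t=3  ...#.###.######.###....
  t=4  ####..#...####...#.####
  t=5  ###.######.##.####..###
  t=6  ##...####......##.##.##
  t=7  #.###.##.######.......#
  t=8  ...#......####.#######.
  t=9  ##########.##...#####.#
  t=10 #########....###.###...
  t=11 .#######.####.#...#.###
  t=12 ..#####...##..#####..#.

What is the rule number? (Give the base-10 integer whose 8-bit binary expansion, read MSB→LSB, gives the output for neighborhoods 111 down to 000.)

  [7] ### => #  t=1,i=2
  [6] ##. => .  t=0,i=0
  [5] #.# => .  t=0,i=6
  [4] #.. => #  t=0,i=1
  [3] .## => .  t=0,i=22
  [2] .#. => #  t=0,i=5
  [1] ..# => #  t=0,i=4
  [0] ... => #  t=0,i=2
  bits 10010111 = 151

151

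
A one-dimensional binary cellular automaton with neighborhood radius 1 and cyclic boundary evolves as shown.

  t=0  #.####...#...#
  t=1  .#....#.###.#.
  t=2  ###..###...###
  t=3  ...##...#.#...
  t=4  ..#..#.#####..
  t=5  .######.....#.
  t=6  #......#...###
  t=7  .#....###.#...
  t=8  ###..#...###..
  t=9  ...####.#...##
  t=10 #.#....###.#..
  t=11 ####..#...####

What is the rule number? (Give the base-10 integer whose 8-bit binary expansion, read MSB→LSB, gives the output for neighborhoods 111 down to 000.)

  ###|.  b7=0 t=0,i=3
  ##.|.  b6=0 t=0,i=0
  #.#|#  b5=1 t=0,i=1
  #..|#  b4=1 t=0,i=6
  .##|.  b3=0 t=0,i=2
  .#.|#  b2=1 t=0,i=9
  ..#|#  b1=1 t=0,i=8
  ...|.  b0=0 t=0,i=7
  bits 00110110 = 54

54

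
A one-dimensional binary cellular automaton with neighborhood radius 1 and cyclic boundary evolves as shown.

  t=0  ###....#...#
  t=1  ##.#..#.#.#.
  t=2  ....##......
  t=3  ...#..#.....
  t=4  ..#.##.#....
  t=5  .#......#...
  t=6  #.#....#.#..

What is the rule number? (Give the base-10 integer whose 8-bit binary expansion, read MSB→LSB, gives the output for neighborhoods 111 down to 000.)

146

  nb ###: next=#  (t=0,i=0, bit7=1)
  nb ##.: next=.  (t=0,i=2, bit6=0)
  nb #.#: next=.  (t=1,i=2, bit5=0)
  nb #..: next=#  (t=0,i=3, bit4=1)
  nb .##: next=.  (t=0,i=11, bit3=0)
  nb .#.: next=.  (t=0,i=7, bit2=0)
  nb ..#: next=#  (t=0,i=6, bit1=1)
  nb ...: next=.  (t=0,i=4, bit0=0)
  bits 10010010 = 146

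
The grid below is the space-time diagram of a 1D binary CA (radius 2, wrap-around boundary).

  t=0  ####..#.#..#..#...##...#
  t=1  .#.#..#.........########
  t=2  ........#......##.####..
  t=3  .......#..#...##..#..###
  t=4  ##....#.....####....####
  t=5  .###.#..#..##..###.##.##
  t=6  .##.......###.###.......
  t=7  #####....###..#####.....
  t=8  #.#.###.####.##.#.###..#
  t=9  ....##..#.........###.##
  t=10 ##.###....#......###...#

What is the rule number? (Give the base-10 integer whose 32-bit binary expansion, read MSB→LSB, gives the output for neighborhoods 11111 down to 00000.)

2441826540

  nb #####: next=#  (t=0,i=1, bit31=1)
  nb ####.: next=.  (t=0,i=2, bit30=0)
  nb ###.#: next=.  (t=1,i=23, bit29=0)
  nb ###..: next=#  (t=0,i=3, bit28=1)
  nb ##.##: next=.  (t=2,i=17, bit27=0)
  nb ##.#.: next=.  (t=1,i=0, bit26=0)
  nb ##..#: next=.  (t=0,i=4, bit25=0)
  nb ##...: next=#  (t=0,i=20, bit24=1)
  nb #.###: next=#  (t=2,i=18, bit23=1)
  nb #.##.: next=.  (t=5,i=19, bit22=0)
  nb #.#.#: next=.  (t=1,i=1, bit21=0)
  nb #.#..: next=.  (t=0,i=8, bit20=0)
  nb #..##: next=#  (t=3,i=20, bit19=1)
  nb #..#.: next=.  (t=0,i=5, bit18=0)
  nb #...#: next=#  (t=0,i=16, bit17=1)
  nb #....: next=#  (t=1,i=8, bit16=1)
  nb .####: next=.  (t=0,i=0, bit15=0)
  nb .###.: next=#  (t=3,i=22, bit14=1)
  nb .##.#: next=.  (t=2,i=16, bit13=0)
  nb .##..: next=#  (t=0,i=19, bit12=1)
  nb .#.##: next=.  (t=8,i=3, bit11=0)
  nb .#.#.: next=.  (t=0,i=7, bit10=0)
  nb .#..#: next=.  (t=0,i=9, bit9=0)
  nb .#...: next=.  (t=0,i=15, bit8=0)
  nb ..###: next=#  (t=0,i=23, bit7=1)
  nb ..##.: next=#  (t=0,i=18, bit6=1)
  nb ..#.#: next=#  (t=0,i=6, bit5=1)
  nb ..#..: next=.  (t=0,i=11, bit4=0)
  nb ...##: next=#  (t=0,i=17, bit3=1)
  nb ...#.: next=#  (t=2,i=7, bit2=1)
  nb ....#: next=.  (t=1,i=14, bit1=0)
  nb .....: next=.  (t=1,i=9, bit0=0)
  bits 10010001100010110101000011101100 = 2441826540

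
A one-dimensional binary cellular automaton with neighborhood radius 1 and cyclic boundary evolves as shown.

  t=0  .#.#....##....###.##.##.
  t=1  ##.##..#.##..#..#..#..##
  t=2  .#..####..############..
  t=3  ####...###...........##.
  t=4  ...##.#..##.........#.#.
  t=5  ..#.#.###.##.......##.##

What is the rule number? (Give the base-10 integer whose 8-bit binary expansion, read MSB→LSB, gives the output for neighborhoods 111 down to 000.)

  [7] ### => .  t=0,i=15
  [6] ##. => #  t=0,i=9
  [5] #.# => .  t=0,i=2
  [4] #.. => #  t=0,i=4
  [3] .## => .  t=0,i=8
  [2] .#. => #  t=0,i=1
  [1] ..# => #  t=0,i=0
  [0] ... => .  t=0,i=5
  bits 01010110 = 86

86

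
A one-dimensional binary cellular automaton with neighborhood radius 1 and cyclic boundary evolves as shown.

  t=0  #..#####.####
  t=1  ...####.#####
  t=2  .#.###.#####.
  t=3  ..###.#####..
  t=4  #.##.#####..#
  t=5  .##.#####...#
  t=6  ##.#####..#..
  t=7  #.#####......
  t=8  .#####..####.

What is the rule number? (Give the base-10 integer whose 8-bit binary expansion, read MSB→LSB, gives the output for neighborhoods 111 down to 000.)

169

  ### -> #   bit 7 = 1  t=0,i=4
  ##. -> .   bit 6 = 0  t=0,i=0
  #.# -> #   bit 5 = 1  t=0,i=8
  #.. -> .   bit 4 = 0  t=0,i=1
  .## -> #   bit 3 = 1  t=0,i=3
  .#. -> .   bit 2 = 0  t=2,i=1
  ..# -> .   bit 1 = 0  t=0,i=2
  ... -> #   bit 0 = 1  t=1,i=1
  bits 10101001 = 169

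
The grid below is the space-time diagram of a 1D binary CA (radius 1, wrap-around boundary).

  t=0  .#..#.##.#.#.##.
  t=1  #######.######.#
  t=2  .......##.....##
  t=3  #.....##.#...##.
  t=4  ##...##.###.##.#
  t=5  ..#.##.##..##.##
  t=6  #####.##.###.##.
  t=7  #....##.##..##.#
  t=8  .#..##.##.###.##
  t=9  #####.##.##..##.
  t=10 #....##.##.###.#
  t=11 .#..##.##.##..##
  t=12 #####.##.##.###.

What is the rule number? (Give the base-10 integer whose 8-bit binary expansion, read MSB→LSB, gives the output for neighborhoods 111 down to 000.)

62

  ### -> .   bit 7 = 0  t=1,i=0
  ##. -> .   bit 6 = 0  t=0,i=7
  #.# -> #   bit 5 = 1  t=0,i=5
  #.. -> #   bit 4 = 1  t=0,i=2
  .## -> #   bit 3 = 1  t=0,i=6
  .#. -> #   bit 2 = 1  t=0,i=1
  ..# -> #   bit 1 = 1  t=0,i=0
  ... -> .   bit 0 = 0  t=2,i=1
  bits 00111110 = 62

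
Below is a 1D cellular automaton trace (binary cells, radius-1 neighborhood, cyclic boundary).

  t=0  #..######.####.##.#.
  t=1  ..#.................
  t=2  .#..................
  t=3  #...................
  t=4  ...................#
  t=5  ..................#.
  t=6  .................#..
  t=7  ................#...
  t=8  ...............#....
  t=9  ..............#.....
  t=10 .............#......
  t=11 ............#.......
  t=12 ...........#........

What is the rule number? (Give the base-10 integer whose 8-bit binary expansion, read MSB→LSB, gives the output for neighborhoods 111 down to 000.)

2

  ###|.  b7=0 t=0,i=4
  ##.|.  b6=0 t=0,i=8
  #.#|.  b5=0 t=0,i=9
  #..|.  b4=0 t=0,i=1
  .##|.  b3=0 t=0,i=3
  .#.|.  b2=0 t=0,i=0
  ..#|#  b1=1 t=0,i=2
  ...|.  b0=0 t=1,i=0
  bits 00000010 = 2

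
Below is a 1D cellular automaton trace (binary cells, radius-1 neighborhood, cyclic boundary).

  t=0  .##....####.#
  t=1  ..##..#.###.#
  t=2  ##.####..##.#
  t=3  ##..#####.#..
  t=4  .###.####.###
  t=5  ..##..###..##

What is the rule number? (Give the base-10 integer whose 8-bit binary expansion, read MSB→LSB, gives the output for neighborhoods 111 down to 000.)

  nb ###: next=#  (t=0,i=8, bit7=1)
  nb ##.: next=#  (t=0,i=2, bit6=1)
  nb #.#: next=.  (t=0,i=0, bit5=0)
  nb #..: next=#  (t=0,i=3, bit4=1)
  nb .##: next=.  (t=0,i=1, bit3=0)
  nb .#.: next=#  (t=0,i=12, bit2=1)
  nb ..#: next=#  (t=0,i=6, bit1=1)
  nb ...: next=.  (t=0,i=4, bit0=0)
  bits 11010110 = 214

214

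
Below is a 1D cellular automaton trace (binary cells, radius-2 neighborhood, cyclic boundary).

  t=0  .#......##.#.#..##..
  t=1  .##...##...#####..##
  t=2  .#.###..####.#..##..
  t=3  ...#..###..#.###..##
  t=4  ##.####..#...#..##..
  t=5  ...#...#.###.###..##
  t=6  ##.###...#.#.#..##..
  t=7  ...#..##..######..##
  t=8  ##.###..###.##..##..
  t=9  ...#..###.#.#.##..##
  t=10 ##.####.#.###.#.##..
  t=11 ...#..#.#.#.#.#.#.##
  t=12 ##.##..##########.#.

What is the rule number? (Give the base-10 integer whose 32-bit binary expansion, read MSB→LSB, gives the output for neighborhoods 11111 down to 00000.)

2751072154

  ##### -> #   bit 31 = 1  t=1,i=13
  ####. -> .   bit 30 = 0  t=1,i=14
  ###.# -> #   bit 29 = 1  t=2,i=11
  ###.. -> .   bit 28 = 0  t=1,i=15
  ##.## -> .   bit 27 = 0  t=1,i=0
  ##.#. -> .   bit 26 = 0  t=0,i=10
  ##..# -> #   bit 25 = 1  t=1,i=16
  ##... -> #   bit 24 = 1  t=0,i=18
  #.### -> #   bit 23 = 1  t=2,i=3
  #.##. -> #   bit 22 = 1  t=1,i=1
  #.#.# -> #   bit 21 = 1  t=0,i=11
  #.#.. -> #   bit 20 = 1  t=0,i=13
  #..## -> #   bit 19 = 1  t=0,i=15
  #..#. -> .   bit 18 = 0  t=3,i=10
  #...# -> #   bit 17 = 1  t=0,i=19
  #.... -> .   bit 16 = 0  t=0,i=3
  .#### -> .   bit 15 = 0  t=1,i=12
  .###. -> .   bit 14 = 0  t=2,i=4
  .##.# -> .   bit 13 = 0  t=0,i=9
  .##.. -> .   bit 12 = 0  t=0,i=17
  .#.## -> .   bit 11 = 0  t=2,i=2
  .#.#. -> #   bit 10 = 1  t=0,i=12
  .#..# -> #   bit 9 = 1  t=0,i=14
  .#... -> #   bit 8 = 1  t=0,i=2
  ..### -> #   bit 7 = 1  t=1,i=11
  ..##. -> .   bit 6 = 0  t=0,i=8
  ..#.# -> .   bit 5 = 0  t=2,i=1
  ..#.. -> #   bit 4 = 1  t=0,i=1
  ...## -> #   bit 3 = 1  t=0,i=7
  ...#. -> .   bit 2 = 0  t=0,i=0
  ....# -> #   bit 1 = 1  t=0,i=6
  ..... -> .   bit 0 = 0  t=0,i=4
  bits 10100011111110100000011110011010 = 2751072154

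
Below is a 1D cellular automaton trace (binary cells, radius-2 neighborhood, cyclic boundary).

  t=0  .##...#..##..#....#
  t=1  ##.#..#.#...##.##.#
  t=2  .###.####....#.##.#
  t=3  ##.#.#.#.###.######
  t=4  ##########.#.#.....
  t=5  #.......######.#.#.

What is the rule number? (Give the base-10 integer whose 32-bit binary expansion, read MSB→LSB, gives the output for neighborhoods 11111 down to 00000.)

1711090866

  #####|.  b31=0 t=3,i=15
  ####.|#  b30=1 t=2,i=7
  ###.#|#  b29=1 t=1,i=1
  ###..|.  b28=0 t=2,i=8
  ##.##|.  b27=0 t=1,i=14
  ##.#.|#  b26=1 t=1,i=2
  ##..#|.  b25=0 t=0,i=11
  ##...|#  b24=1 t=0,i=3
  #.###|#  b23=1 t=1,i=18
  #.##.|#  b22=1 t=0,i=1
  #.#.#|#  b21=1 t=2,i=18
  #.#..|#  b20=1 t=1,i=3
  #..##|#  b19=1 t=0,i=8
  #..#.|#  b18=1 t=0,i=12
  #...#|.  b17=0 t=0,i=4
  #....|#  b16=1 t=0,i=15
  .####|.  b15=0 t=2,i=6
  .###.|.  b14=0 t=1,i=0
  .##.#|#  b13=1 t=1,i=13
  .##..|.  b12=0 t=0,i=2
  .#.##|#  b11=1 t=0,i=0
  .#.#.|#  b10=1 t=1,i=7
  .#..#|.  b9=0 t=0,i=7
  .#...|.  b8=0 t=0,i=14
  ..###|#  b7=1 t=4,i=0
  ..##.|.  b6=0 t=0,i=9
  ..#.#|#  b5=1 t=0,i=18
  ..#..|#  b4=1 t=0,i=6
  ...##|.  b3=0 t=1,i=11
  ...#.|.  b2=0 t=0,i=5
  ....#|#  b1=1 t=0,i=16
  .....|.  b0=0 t=4,i=16
  bits 01100101111111010010110010110010 = 1711090866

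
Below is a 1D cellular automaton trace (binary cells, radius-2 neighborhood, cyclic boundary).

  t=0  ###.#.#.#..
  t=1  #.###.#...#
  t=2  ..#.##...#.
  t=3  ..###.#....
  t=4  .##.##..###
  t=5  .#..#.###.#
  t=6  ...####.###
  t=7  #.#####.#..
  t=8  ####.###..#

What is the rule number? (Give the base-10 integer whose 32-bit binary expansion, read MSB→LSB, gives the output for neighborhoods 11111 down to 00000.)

1743620265

  ##### -> .   bit 31 = 0  t=7,i=4
  ####. -> #   bit 30 = 1  t=6,i=5
  ###.# -> #   bit 29 = 1  t=0,i=2
  ###.. -> .   bit 28 = 0  t=6,i=10
  ##.## -> .   bit 27 = 0  t=1,i=1
  ##.#. -> #   bit 26 = 1  t=0,i=3
  ##..# -> #   bit 25 = 1  t=4,i=6
  ##... -> #   bit 24 = 1  t=2,i=6
  #.### -> #   bit 23 = 1  t=1,i=2
  #.##. -> #   bit 22 = 1  t=2,i=4
  #.#.# -> #   bit 21 = 1  t=0,i=4
  #.#.. -> .   bit 20 = 0  t=0,i=8
  #..## -> #   bit 19 = 1  t=0,i=10
  #..#. -> #   bit 18 = 1  t=5,i=3
  #...# -> .   bit 17 = 0  t=1,i=8
  #.... -> #   bit 16 = 1  t=3,i=8
  .#### -> #   bit 15 = 1  t=6,i=4
  .###. -> .   bit 14 = 0  t=0,i=1
  .##.# -> .   bit 13 = 0  t=1,i=0
  .##.. -> .   bit 12 = 0  t=2,i=5
  .#.## -> #   bit 11 = 1  t=2,i=3
  .#.#. -> .   bit 10 = 0  t=0,i=5
  .#..# -> .   bit 9 = 0  t=0,i=9
  .#... -> .   bit 8 = 0  t=1,i=7
  ..### -> #   bit 7 = 1  t=0,i=0
  ..##. -> .   bit 6 = 0  t=1,i=10
  ..#.# -> #   bit 5 = 1  t=2,i=2
  ..#.. -> .   bit 4 = 0  t=2,i=9
  ...## -> #   bit 3 = 1  t=1,i=9
  ...#. -> .   bit 2 = 0  t=2,i=1
  ....# -> .   bit 1 = 0  t=3,i=0
  ..... -> #   bit 0 = 1  t=3,i=9
  bits 01100111111011011000100010101001 = 1743620265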